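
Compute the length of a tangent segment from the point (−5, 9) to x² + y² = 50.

With centre O = (0, 0), |OP|² = 106 and r² = 50.
Power of the point: PT² = |PO|² − r² = 56, so PT = 2√14.

2√14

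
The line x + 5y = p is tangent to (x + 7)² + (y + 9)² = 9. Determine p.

p = −52 ± 3√26

The line touches the circle iff its distance from (−7, −9) is 3:
|1·(−7) + 5·(−9) − p| / √26 = 3
|p − (−52)| = 3√26.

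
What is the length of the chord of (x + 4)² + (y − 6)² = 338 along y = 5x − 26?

Express y = 5x − 26 and substitute into the circle:
26x² − 312x + 702 = 0  ⟹  x² − 12x + 27 = 0
x = 9 or x = 3, giving (9, 19) and (3, −11).
|(9, 19) − (3, −11)| = √((6)² + (30)²) = 6√26.

6√26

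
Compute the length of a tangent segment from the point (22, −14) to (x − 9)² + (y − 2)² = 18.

The centre is (9, 2) and r = 3√2. The square of the distance from P to the centre is 169 + 256 = 425.
The tangent meets the radius at right angles, so tangent² = |PO|² − r² = 425 − 18 = 407.

√407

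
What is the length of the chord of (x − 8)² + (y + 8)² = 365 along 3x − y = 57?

11√10

Centre (8, −8), r² = 365. Perpendicular distance d from centre to line = |−25| / √10 = 25/√10.
Chord = 2√(r² − d²) = 2·√(605/2) = 11√10.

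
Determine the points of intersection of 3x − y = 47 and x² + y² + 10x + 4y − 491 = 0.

(9, −20) and (17, 4)

From the line, y = 3x − 47. Substituting:
10x² − 260x + 1530 = 0  ⟹  x² − 26x + 153 = 0
x = 17 or x = 9, giving (17, 4) and (9, −20).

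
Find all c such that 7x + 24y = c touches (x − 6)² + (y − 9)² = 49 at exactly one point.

c = 83 or c = 433

The line touches the circle iff its distance from (6, 9) is 7:
|7·6 + 24·9 − c| / √625 = 7
|c − (258)| = 7·25, so c = 433 or c = 83.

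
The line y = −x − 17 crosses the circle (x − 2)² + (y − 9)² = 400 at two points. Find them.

(−14, −3) and (−10, −7)

Substitute y = −x − 17:
2x² + 48x + 280 = 0  ⟹  x² + 24x + 140 = 0
x = −10 or x = −14, giving (−10, −7) and (−14, −3).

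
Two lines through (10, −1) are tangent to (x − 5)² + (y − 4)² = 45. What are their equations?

Write the tangent as mx − y + (−1 − m·(10)) = 0 and set its distance from the centre to 3√5:
[m·(−5) − (5)]² = 45(m² + 1)
2m² − 5m + 2 = 0, so m = 1/2 or m = 2.
Through (10, −1) these give x − 2y = 12 and 2x − y = 21.

x − 2y = 12 and 2x − y = 21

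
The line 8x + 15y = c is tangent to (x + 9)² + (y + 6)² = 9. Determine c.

For a tangent, require d(centre, line) = r = 3.
|8·(−9) + 15·(−6) − c| / √289 = 3
|c − (−162)| = 3·17, so c = −111 or c = −213.

c = −213 or c = −111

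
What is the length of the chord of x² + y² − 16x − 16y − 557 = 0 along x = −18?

The line gives x = −18. Substituting into the circle:
y² − 16y + 55 = 0
y = 11 or y = 5, giving (−18, 11) and (−18, 5).
|(−18, 11) − (−18, 5)| = √((0)² + (6)²) = 6.

6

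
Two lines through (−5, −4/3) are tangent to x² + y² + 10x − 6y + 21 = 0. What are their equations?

2x + 3y = −14 and 2x − 3y = −6

Write the tangent as mx − y + (−4/3 − m·(−5)) = 0 and set its distance from the centre to √13:
[m·(0) − (13/3)]² = 13(m² + 1)
9m² − 4 = 0, so m = −2/3 or m = 2/3.
Through (−5, −4/3) these give 2x + 3y = −14 and 2x − 3y = −6.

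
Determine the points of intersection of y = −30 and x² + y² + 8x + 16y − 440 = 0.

Express y = −30 and substitute into the circle:
x² + 8x − 20 = 0
x = 2 or x = −10, giving (2, −30) and (−10, −30).

(−10, −30) and (2, −30)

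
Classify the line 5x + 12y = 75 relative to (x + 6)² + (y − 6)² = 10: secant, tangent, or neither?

secant

Substituting the line into the circle gives 169x² + 1698x + 3753 = 0.
Discriminant = (1698)² − 4·169·(3753) = 346176 > 0.
Two real roots: the line is a secant.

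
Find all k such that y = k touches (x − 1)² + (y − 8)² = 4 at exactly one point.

For a tangent, require d(centre, line) = r = 2.
|0·1 + 1·8 − k| / √1 = 2
|k − (8)| = 2, so k = 10 or k = 6.

k = 6 or k = 10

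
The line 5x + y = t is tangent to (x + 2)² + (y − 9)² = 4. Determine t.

The line touches the circle iff its distance from (−2, 9) is 2:
|5·(−2) + 1·9 − t| / √26 = 2
|t − (−1)| = 2√26.

t = −1 ± 2√26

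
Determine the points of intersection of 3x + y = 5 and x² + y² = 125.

(−2, 11) and (5, −10)

Substitute y = −3x + 5:
10x² − 30x − 100 = 0  ⟹  x² − 3x − 10 = 0
x = 5 or x = −2, giving (5, −10) and (−2, 11).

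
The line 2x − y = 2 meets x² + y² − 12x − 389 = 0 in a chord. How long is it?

Express y = 2x − 2 and substitute into the circle:
5x² − 20x − 385 = 0  ⟹  x² − 4x − 77 = 0
x = 11 or x = −7, giving (11, 20) and (−7, −16).
Chord length = distance between (11, 20) and (−7, −16) = √1620 = 18√5.

18√5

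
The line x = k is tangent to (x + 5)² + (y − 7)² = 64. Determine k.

k = −13 or k = 3

Tangency holds when the distance from the centre (−5, 7) to the line equals the radius 8:
|1·(−5) + 0·7 − k| / √1 = 8
|k − (−5)| = 8, so k = 3 or k = −13.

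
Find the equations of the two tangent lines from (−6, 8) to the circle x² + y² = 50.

Let a tangent through (−6, 8) have slope m. Its distance from (0, 0) must equal 5√2:
[m·(6) − (−8)]² = 50(m² + 1)
7m² − 48m − 7 = 0, so m = −1/7 or m = 7.
With m = −1/7: x + 7y = 50. With m = 7: 7x − y = −50.

x + 7y = 50 and 7x − y = −50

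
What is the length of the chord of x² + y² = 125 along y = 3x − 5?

7√10

Substitute y = 3x − 5:
10x² − 30x − 100 = 0  ⟹  x² − 3x − 10 = 0
x = 5 or x = −2, giving (5, 10) and (−2, −11).
Chord length = distance between (5, 10) and (−2, −11) = √490 = 7√10.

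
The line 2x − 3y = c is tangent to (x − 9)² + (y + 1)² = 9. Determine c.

c = 21 ± 3√13

The line touches the circle iff its distance from (9, −1) is 3:
|2·9 − 3·(−1) − c| / √13 = 3
|c − (21)| = 3√13.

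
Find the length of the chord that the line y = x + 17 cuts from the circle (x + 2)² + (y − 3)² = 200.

The distance from (−2, 3) to the line is 12/√2, and r² = 200.
Chord = 2√(r² − d²) = 2·√(128) = 16√2.

16√2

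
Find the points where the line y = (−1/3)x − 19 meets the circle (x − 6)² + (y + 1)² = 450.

Substitute y = (−57 − x)/3:
10x² − 810 = 0  ⟹  x² − 81 = 0
x = 9 or x = −9, giving (9, −22) and (−9, −16).

(−9, −16) and (9, −22)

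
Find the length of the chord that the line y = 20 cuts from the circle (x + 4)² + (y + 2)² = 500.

Substitute y = 20:
x² + 8x = 0
x = 0 or x = −8, giving (0, 20) and (−8, 20).
|(0, 20) − (−8, 20)| = √((8)² + (0)²) = 8.

8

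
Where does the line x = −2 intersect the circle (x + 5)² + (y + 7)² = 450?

The line gives x = −2. Substituting into the circle:
y² + 14y − 392 = 0
y = 14 or y = −28, giving (−2, 14) and (−2, −28).

(−2, −28) and (−2, 14)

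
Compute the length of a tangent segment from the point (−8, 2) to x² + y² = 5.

With centre O = (0, 0), |OP|² = 68 and r² = 5.
By the tangent–radius right angle, tangent length = √(|PO|² − r²) = √63 = 3√7.

3√7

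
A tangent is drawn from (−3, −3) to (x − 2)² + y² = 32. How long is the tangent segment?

Centre (2, 0), r² = 32. |PO|² = (−5)² + (−3)² = 34.
By the tangent–radius right angle, tangent length = √(|PO|² − r²) = √2.

√2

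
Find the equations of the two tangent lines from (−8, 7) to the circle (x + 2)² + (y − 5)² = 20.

x − 2y = −22 and 2x + y = −9

Write the tangent as mx − y + (7 − m·(−8)) = 0 and set its distance from the centre to 2√5:
(6m − (−2))² = 20(m² + 1)
2m² + 3m − 2 = 0, so m = 1/2 or m = −2.
Through (−8, 7) these give x − 2y = −22 and 2x + y = −9.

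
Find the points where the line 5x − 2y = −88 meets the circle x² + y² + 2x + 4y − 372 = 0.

(−20, −6) and (−12, 14)

Express y = (88 + 5x)/2 and substitute into the circle:
29x² + 928x + 6960 = 0  ⟹  x² + 32x + 240 = 0
x = −12 or x = −20, giving (−12, 14) and (−20, −6).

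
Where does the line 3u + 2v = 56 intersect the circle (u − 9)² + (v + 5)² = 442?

From the line, v = (56 − 3u)/2. Substituting:
13u² − 468u + 2912 = 0  ⟹  u² − 36u + 224 = 0
u = 28 or u = 8, giving (28, −14) and (8, 16).

(8, 16) and (28, −14)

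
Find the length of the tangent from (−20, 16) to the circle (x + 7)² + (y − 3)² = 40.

√298

The centre is (−7, 3) and r = 2√10. The square of the distance from P to the centre is 169 + 169 = 338.
Power of the point: PT² = |PO|² − r² = 298, so PT = √298.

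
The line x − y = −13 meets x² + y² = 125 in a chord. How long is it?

Substitute y = x + 13:
2x² + 26x + 44 = 0  ⟹  x² + 13x + 22 = 0
x = −2 or x = −11, giving (−2, 11) and (−11, 2).
Chord length = distance between (−2, 11) and (−11, 2) = √162 = 9√2.

9√2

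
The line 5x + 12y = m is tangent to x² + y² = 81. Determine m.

Tangency holds when the distance from the centre (0, 0) to the line equals the radius 9:
|5·0 + 12·0 − m| / √169 = 9
|m| = 9·13, so m = 117 or m = −117.

m = −117 or m = 117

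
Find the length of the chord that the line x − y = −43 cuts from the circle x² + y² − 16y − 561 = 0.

Express y = x + 43 and substitute into the circle:
2x² + 70x + 600 = 0  ⟹  x² + 35x + 300 = 0
x = −15 or x = −20, giving (−15, 28) and (−20, 23).
|(−15, 28) − (−20, 23)| = √((5)² + (5)²) = 5√2.

5√2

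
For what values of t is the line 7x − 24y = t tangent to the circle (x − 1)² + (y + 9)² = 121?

The line touches the circle iff its distance from (1, −9) is 11:
|7·1 − 24·(−9) − t| / √625 = 11
|t − (223)| = 11·25, so t = 498 or t = −52.

t = −52 or t = 498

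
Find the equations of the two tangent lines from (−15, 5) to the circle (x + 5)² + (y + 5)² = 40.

Let a tangent through (−15, 5) have slope m. Its distance from (−5, −5) must equal 2√10:
[m·(10) − (−10)]² = 40(m² + 1)
3m² + 10m + 3 = 0, so m = −1/3 or m = −3.
With m = −1/3: x + 3y = 0. With m = −3: 3x + y = −40.

x + 3y = 0 and 3x + y = −40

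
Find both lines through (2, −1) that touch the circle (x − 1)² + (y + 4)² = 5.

2x + y = 3 and x − 2y = 4

Let a tangent through (2, −1) have slope m. Its distance from (1, −4) must equal √5:
[m·(−1) − (−3)]² = 5(m² + 1)
2m² + 3m − 2 = 0, so m = −2 or m = 1/2.
Through (2, −1) these give 2x + y = 3 and x − 2y = 4.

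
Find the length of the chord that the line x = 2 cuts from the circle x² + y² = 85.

Centre (0, 0), r² = 85. Perpendicular distance d from centre to line = |−2| / √1 = 2.
Half the chord is √(r² − d²) = √(81), so the full chord is 18.

18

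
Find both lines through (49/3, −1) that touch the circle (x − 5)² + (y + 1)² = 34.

Write the tangent as mx − y + (−1 − m·(49/3)) = 0 and set its distance from the centre to √34:
[m·(−34/3) − (0)]² = 34(m² + 1)
25m² − 9 = 0, so m = 3/5 or m = −3/5.
Through (49/3, −1) these give 3x − 5y = 54 and 3x + 5y = 44.

3x − 5y = 54 and 3x + 5y = 44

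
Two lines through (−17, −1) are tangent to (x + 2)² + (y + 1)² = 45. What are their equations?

x + 2y = −19 and x − 2y = −15

Let a tangent through (−17, −1) have slope m. Its distance from (−2, −1) must equal 3√5:
[m·(15) − (0)]² = 45(m² + 1)
4m² − 1 = 0, so m = −1/2 or m = 1/2.
Through (−17, −1) these give x + 2y = −19 and x − 2y = −15.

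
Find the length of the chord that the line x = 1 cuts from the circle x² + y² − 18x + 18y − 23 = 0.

22

The line gives x = 1. Substituting into the circle:
y² + 18y − 40 = 0
y = 2 or y = −20, giving (1, 2) and (1, −20).
|(1, 2) − (1, −20)| = √((0)² + (22)²) = 22.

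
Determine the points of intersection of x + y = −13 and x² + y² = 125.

(−11, −2) and (−2, −11)

Substitute y = −x − 13:
2x² + 26x + 44 = 0  ⟹  x² + 13x + 22 = 0
x = −2 or x = −11, giving (−2, −11) and (−11, −2).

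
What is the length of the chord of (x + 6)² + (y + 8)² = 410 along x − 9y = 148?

4√82

Substitute y = (−148 + x)/9:
82x² + 820x − 24518 = 0  ⟹  x² + 10x − 299 = 0
x = 13 or x = −23, giving (13, −15) and (−23, −19).
Chord length = distance between (13, −15) and (−23, −19) = √1312 = 4√82.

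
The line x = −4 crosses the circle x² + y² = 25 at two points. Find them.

(−4, −3) and (−4, 3)

The line gives x = −4. Substituting into the circle:
y² − 9 = 0
y = 3 or y = −3, giving (−4, 3) and (−4, −3).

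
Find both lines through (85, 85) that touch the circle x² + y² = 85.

6x − 7y = −85 and 7x − 6y = 85

Let a tangent through (85, 85) have slope m. Its distance from (0, 0) must equal √85:
[m·(−85) − (−85)]² = 85(m² + 1)
42m² − 85m + 42 = 0, so m = 6/7 or m = 7/6.
With m = 6/7: 6x − 7y = −85. With m = 7/6: 7x − 6y = 85.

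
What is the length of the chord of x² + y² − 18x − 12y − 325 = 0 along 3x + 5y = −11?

6√34

Express y = (−11 − 3x)/5 and substitute into the circle:
34x² − 204x − 7344 = 0  ⟹  x² − 6x − 216 = 0
x = 18 or x = −12, giving (18, −13) and (−12, 5).
|(18, −13) − (−12, 5)| = √((30)² + (−18)²) = 6√34.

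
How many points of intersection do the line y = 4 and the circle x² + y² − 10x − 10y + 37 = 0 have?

Substituting the line into the circle gives x² − 10x + 13 = 0.
Discriminant = (−10)² − 4·1·(13) = 48 > 0.
Two real roots: the line is a secant.

2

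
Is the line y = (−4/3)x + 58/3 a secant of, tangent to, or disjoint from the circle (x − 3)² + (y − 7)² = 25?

Substituting the line into the circle gives 25x² − 350x + 1225 = 0.
Discriminant = (−350)² − 4·25·(1225) = 0.
A repeated root: the line is tangent.

tangent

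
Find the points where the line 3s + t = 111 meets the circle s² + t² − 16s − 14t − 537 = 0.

Express t = −3s + 111 and substitute into the circle:
10s² − 640s + 10230 = 0  ⟹  s² − 64s + 1023 = 0
s = 33 or s = 31, giving (33, 12) and (31, 18).

(31, 18) and (33, 12)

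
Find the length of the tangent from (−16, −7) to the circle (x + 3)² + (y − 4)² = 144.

Centre (−3, 4), r² = 144. |PO|² = (−13)² + (−11)² = 290.
The tangent meets the radius at right angles, so tangent² = |PO|² − r² = 290 − 144 = 146.

√146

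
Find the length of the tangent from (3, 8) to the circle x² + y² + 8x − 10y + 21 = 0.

√38

Centre (−4, 5), r² = 20. |PO|² = (7)² + (3)² = 58.
Power of the point: PT² = |PO|² − r² = 38, so PT = √38.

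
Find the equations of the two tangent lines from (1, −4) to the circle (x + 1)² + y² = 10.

Let a tangent through (1, −4) have slope m. Its distance from (−1, 0) must equal √10:
[m·(−2) − (4)]² = 10(m² + 1)
3m² − 8m − 3 = 0, so m = 3 or m = −1/3.
With m = 3: 3x − y = 7. With m = −1/3: x + 3y = −11.

3x − y = 7 and x + 3y = −11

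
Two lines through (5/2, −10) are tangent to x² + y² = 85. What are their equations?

Write the tangent as mx − y + (−10 − m·(5/2)) = 0 and set its distance from the centre to √85:
[m·(−5/2) − (10)]² = 85(m² + 1)
63m² − 40m − 12 = 0, so m = 6/7 or m = −2/9.
With m = 6/7: 6x − 7y = 85. With m = −2/9: 2x + 9y = −85.

6x − 7y = 85 and 2x + 9y = −85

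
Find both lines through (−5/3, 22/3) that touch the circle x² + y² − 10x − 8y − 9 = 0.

x − y = −9 and 7x − y = −19

Write the tangent as mx − y + (22/3 − m·(−5/3)) = 0 and set its distance from the centre to 5√2:
[m·(20/3) − (−10/3)]² = 50(m² + 1)
m² − 8m + 7 = 0, so m = 1 or m = 7.
With m = 1: x − y = −9. With m = 7: 7x − y = −19.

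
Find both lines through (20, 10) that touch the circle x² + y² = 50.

Let a tangent through (20, 10) have slope m. Its distance from (0, 0) must equal 5√2:
[m·(−20) − (−10)]² = 50(m² + 1)
7m² − 8m + 1 = 0, so m = 1 or m = 1/7.
With m = 1: x − y = 10. With m = 1/7: x − 7y = −50.

x − y = 10 and x − 7y = −50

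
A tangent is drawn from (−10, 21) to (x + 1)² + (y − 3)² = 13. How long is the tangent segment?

14√2

With centre O = (−1, 3), |OP|² = 405 and r² = 13.
By the tangent–radius right angle, tangent length = √(|PO|² − r²) = √392 = 14√2.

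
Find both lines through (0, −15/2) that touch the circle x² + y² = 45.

x − 2y = 15 and x + 2y = −15

Write the tangent as mx − y + (−15/2 − m·(0)) = 0 and set its distance from the centre to 3√5:
[m·(0) − (15/2)]² = 45(m² + 1)
4m² − 1 = 0, so m = 1/2 or m = −1/2.
Through (0, −15/2) these give x − 2y = 15 and x + 2y = −15.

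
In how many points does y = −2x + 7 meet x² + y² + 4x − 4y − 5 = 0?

d² = (2·(−2) + 1·2 − (7))²/5 = 81/5; r² = 13.
Since d² > r², the line lies outside the circle.

0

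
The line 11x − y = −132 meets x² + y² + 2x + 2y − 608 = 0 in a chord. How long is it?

4√122

Centre (−1, −1), r² = 610. Perpendicular distance d from centre to line = |122| / √122 = 122/√122.
Half the chord is √(r² − d²) = √(488), so the full chord is 4√122.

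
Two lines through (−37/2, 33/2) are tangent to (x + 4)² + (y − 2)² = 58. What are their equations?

3x + 7y = 60 and 7x + 3y = −80

A line y − (33/2) = m(x − (−37/2)) is tangent when its distance from (−4, 2) is √58:
[m·(29/2) − (−29/2)]² = 58(m² + 1)
21m² + 58m + 21 = 0, so m = −3/7 or m = −7/3.
With m = −3/7: 3x + 7y = 60. With m = −7/3: 7x + 3y = −80.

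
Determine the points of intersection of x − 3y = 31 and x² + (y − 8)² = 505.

(−8, −13) and (19, −4)

From the line, y = (−31 + x)/3. Substituting:
10x² − 110x − 1520 = 0  ⟹  x² − 11x − 152 = 0
x = 19 or x = −8, giving (19, −4) and (−8, −13).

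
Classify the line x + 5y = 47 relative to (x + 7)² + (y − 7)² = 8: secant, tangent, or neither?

neither

d² = (1·(−7) + 5·7 − (47))²/26 = 361/26; r² = 8.
Since d² > r², the line lies outside the circle.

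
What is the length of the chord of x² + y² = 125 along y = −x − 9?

13√2

Centre (0, 0), r² = 125. Perpendicular distance d from centre to line = |9| / √2 = 9/√2.
Chord = 2√(r² − d²) = 2·√(169/2) = 13√2.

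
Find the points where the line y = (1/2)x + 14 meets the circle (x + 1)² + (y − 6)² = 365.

Express y = (28 + x)/2 and substitute into the circle:
5x² + 40x − 1200 = 0  ⟹  x² + 8x − 240 = 0
x = 12 or x = −20, giving (12, 20) and (−20, 4).

(−20, 4) and (12, 20)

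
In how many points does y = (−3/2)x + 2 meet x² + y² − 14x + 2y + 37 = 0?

0

Substituting the line into the circle gives 13x² − 92x + 180 = 0.
Discriminant = (−92)² − 4·13·(180) = −896 < 0.
No real roots: the line does not meet the circle.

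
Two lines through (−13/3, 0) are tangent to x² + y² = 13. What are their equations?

3x − 2y = −13 and 3x + 2y = −13

Let a tangent through (−13/3, 0) have slope m. Its distance from (0, 0) must equal √13:
[m·(13/3) − (0)]² = 13(m² + 1)
4m² − 9 = 0, so m = 3/2 or m = −3/2.
With m = 3/2: 3x − 2y = −13. With m = −3/2: 3x + 2y = −13.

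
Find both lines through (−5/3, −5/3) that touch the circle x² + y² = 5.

2x + y = −5 and x + 2y = −5

Let a tangent through (−5/3, −5/3) have slope m. Its distance from (0, 0) must equal √5:
[m·(5/3) − (5/3)]² = 5(m² + 1)
2m² + 5m + 2 = 0, so m = −2 or m = −1/2.
With m = −2: 2x + y = −5. With m = −1/2: x + 2y = −5.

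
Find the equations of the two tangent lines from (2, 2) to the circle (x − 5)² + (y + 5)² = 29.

Let a tangent through (2, 2) have slope m. Its distance from (5, −5) must equal √29:
(3m − (−7))² = 29(m² + 1)
10m² − 21m − 10 = 0, so m = −2/5 or m = 5/2.
With m = −2/5: 2x + 5y = 14. With m = 5/2: 5x − 2y = 6.

2x + 5y = 14 and 5x − 2y = 6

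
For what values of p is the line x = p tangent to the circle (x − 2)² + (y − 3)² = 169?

p = −11 or p = 15

The line touches the circle iff its distance from (2, 3) is 13:
|1·2 + 0·3 − p| / √1 = 13
|p − (2)| = 13, so p = 15 or p = −11.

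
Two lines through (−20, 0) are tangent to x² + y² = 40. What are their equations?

x − 3y = −20 and x + 3y = −20

Let a tangent through (−20, 0) have slope m. Its distance from (0, 0) must equal 2√10:
[m·(20) − (0)]² = 40(m² + 1)
9m² − 1 = 0, so m = 1/3 or m = −1/3.
With m = 1/3: x − 3y = −20. With m = −1/3: x + 3y = −20.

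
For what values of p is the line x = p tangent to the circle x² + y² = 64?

For a tangent, require d(centre, line) = r = 8.
|1·0 + 0·0 − p| / √1 = 8
|p| = 8, so p = 8 or p = −8.

p = −8 or p = 8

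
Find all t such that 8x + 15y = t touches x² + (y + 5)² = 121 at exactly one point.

For a tangent, require d(centre, line) = r = 11.
|8·0 + 15·(−5) − t| / √289 = 11
|t − (−75)| = 11·17, so t = 112 or t = −262.

t = −262 or t = 112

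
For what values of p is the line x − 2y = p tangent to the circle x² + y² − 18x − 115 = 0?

Tangency holds when the distance from the centre (9, 0) to the line equals the radius 14:
|1·9 − 2·0 − p| / √5 = 14
|p − (9)| = 14√5.

p = 9 ± 14√5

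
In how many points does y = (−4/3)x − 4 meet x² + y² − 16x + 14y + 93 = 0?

0

Substituting the line into the circle gives 25x² − 216x + 477 = 0.
Discriminant = (−216)² − 4·25·(477) = −1044 < 0.
No real roots: the line does not meet the circle.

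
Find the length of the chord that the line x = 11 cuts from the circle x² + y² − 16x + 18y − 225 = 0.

Centre (8, −9), r² = 370. Perpendicular distance d from centre to line = |−3| / √1 = 3.
Half the chord is √(r² − d²) = √(361), so the full chord is 38.

38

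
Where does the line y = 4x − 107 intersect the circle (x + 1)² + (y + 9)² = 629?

Express y = 4x − 107 and substitute into the circle:
17x² − 782x + 8976 = 0  ⟹  x² − 46x + 528 = 0
x = 24 or x = 22, giving (24, −11) and (22, −19).

(22, −19) and (24, −11)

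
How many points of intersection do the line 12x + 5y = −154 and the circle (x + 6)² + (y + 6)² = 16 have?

1

Substituting the line into the circle gives 169x² + 3276x + 15876 = 0.
Discriminant = (3276)² − 4·169·(15876) = 0.
A repeated root: the line is tangent.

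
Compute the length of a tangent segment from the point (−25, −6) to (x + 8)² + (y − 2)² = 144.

√209

The centre is (−8, 2) and r = 12. The square of the distance from P to the centre is 289 + 64 = 353.
Power of the point: PT² = |PO|² − r² = 209, so PT = √209.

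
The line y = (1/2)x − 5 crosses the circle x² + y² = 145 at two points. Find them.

(−8, −9) and (12, 1)

Express y = (−10 + x)/2 and substitute into the circle:
5x² − 20x − 480 = 0  ⟹  x² − 4x − 96 = 0
x = 12 or x = −8, giving (12, 1) and (−8, −9).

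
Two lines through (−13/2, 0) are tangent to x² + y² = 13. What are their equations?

2x − 3y = −13 and 2x + 3y = −13

A line y − (0) = m(x − (−13/2)) is tangent when its distance from (0, 0) is √13:
[m·(13/2) − (0)]² = 13(m² + 1)
9m² − 4 = 0, so m = 2/3 or m = −2/3.
Through (−13/2, 0) these give 2x − 3y = −13 and 2x + 3y = −13.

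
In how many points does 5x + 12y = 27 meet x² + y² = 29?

2

Substituting the line into the circle gives 169x² − 270x − 3447 = 0.
Δ = 72900 − (−2330172) = 2403072.
Two real roots: the line is a secant.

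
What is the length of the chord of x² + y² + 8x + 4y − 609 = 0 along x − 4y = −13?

12√17

From the line, y = (13 + x)/4. Substituting:
17x² + 170x − 9367 = 0  ⟹  x² + 10x − 551 = 0
x = 19 or x = −29, giving (19, 8) and (−29, −4).
Chord length = distance between (19, 8) and (−29, −4) = √2448 = 12√17.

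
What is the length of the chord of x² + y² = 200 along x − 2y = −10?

12√5

Express y = (10 + x)/2 and substitute into the circle:
5x² + 20x − 700 = 0  ⟹  x² + 4x − 140 = 0
x = 10 or x = −14, giving (10, 10) and (−14, −2).
Chord length = distance between (10, 10) and (−14, −2) = √720 = 12√5.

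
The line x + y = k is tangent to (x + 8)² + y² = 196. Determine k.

k = −8 ± 14√2

Tangency holds when the distance from the centre (−8, 0) to the line equals the radius 14:
|1·(−8) + 1·0 − k| / √2 = 14
|k − (−8)| = 14√2.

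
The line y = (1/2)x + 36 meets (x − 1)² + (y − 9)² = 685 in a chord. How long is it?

8√5

The distance from (1, 9) to the line is 55/√5, and r² = 685.
Half the chord is √(r² − d²) = √(80), so the full chord is 8√5.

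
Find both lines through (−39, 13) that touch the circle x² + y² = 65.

x + 8y = 65 and 4x + 7y = −65

Let a tangent through (−39, 13) have slope m. Its distance from (0, 0) must equal √65:
[m·(39) − (−13)]² = 65(m² + 1)
56m² + 39m + 4 = 0, so m = −1/8 or m = −4/7.
Through (−39, 13) these give x + 8y = 65 and 4x + 7y = −65.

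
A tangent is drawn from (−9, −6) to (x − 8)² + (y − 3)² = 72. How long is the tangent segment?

√298

The centre is (8, 3) and r = 6√2. The square of the distance from P to the centre is 289 + 81 = 370.
Power of the point: PT² = |PO|² − r² = 298, so PT = √298.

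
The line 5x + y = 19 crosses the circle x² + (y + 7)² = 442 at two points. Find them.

From the line, y = −5x + 19. Substituting:
26x² − 260x + 234 = 0  ⟹  x² − 10x + 9 = 0
x = 9 or x = 1, giving (9, −26) and (1, 14).

(1, 14) and (9, −26)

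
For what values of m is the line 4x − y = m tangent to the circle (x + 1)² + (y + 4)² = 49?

The line touches the circle iff its distance from (−1, −4) is 7:
|4·(−1) − 1·(−4) − m| / √17 = 7
|m| = 7√17.

m = ±7√17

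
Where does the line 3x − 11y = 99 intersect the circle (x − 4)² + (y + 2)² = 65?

(0, −9) and (11, −6)

Substitute y = (−99 + 3x)/11:
130x² − 1430x = 0  ⟹  x² − 11x = 0
x = 11 or x = 0, giving (11, −6) and (0, −9).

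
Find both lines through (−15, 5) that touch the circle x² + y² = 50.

x − 7y = −50 and x + y = −10

A line y − (5) = m(x − (−15)) is tangent when its distance from (0, 0) is 5√2:
(15m − (−5))² = 50(m² + 1)
7m² + 6m − 1 = 0, so m = 1/7 or m = −1.
With m = 1/7: x − 7y = −50. With m = −1: x + y = −10.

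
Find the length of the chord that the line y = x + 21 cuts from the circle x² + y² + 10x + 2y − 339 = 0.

21√2

The distance from (−5, −1) to the line is 17/√2, and r² = 365.
Half the chord is √(r² − d²) = √(441/2), so the full chord is 21√2.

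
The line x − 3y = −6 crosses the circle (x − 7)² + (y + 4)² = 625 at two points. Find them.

Substitute y = (6 + x)/3:
10x² − 90x − 4860 = 0  ⟹  x² − 9x − 486 = 0
x = 27 or x = −18, giving (27, 11) and (−18, −4).

(−18, −4) and (27, 11)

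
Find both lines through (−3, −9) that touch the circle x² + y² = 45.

x − 2y = 15 and 2x + y = −15

Write the tangent as mx − y + (−9 − m·(−3)) = 0 and set its distance from the centre to 3√5:
[m·(3) − (9)]² = 45(m² + 1)
2m² + 3m − 2 = 0, so m = 1/2 or m = −2.
Through (−3, −9) these give x − 2y = 15 and 2x + y = −15.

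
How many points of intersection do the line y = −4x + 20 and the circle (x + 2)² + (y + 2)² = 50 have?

d² = (4·(−2) + 1·(−2) − (20))²/17 = 900/17; r² = 50.
Since d² > r², the line lies outside the circle.

0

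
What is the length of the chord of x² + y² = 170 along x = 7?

The distance from (0, 0) to the line is 7, and r² = 170.
Half the chord is √(r² − d²) = √(121), so the full chord is 22.

22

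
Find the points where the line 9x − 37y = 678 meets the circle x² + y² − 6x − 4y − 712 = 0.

(−11, −21) and (26, −12)

Express y = (−678 + 9x)/37 and substitute into the circle:
1450x² − 21750x − 414700 = 0  ⟹  x² − 15x − 286 = 0
x = 26 or x = −11, giving (26, −12) and (−11, −21).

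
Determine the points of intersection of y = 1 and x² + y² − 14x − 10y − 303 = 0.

(−12, 1) and (26, 1)

Substitute y = 1:
x² − 14x − 312 = 0
x = 26 or x = −12, giving (26, 1) and (−12, 1).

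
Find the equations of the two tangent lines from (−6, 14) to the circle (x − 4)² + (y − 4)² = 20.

Write the tangent as mx − y + (14 − m·(−6)) = 0 and set its distance from the centre to 2√5:
(10m − (−10))² = 20(m² + 1)
2m² + 5m + 2 = 0, so m = −2 or m = −1/2.
With m = −2: 2x + y = 2. With m = −1/2: x + 2y = 22.

2x + y = 2 and x + 2y = 22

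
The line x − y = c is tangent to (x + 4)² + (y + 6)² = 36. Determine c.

For a tangent, require d(centre, line) = r = 6.
|1·(−4) − 1·(−6) − c| / √2 = 6
|c − (2)| = 6√2.

c = 2 ± 6√2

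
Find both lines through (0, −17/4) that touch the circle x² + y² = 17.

Write the tangent as mx − y + (−17/4 − m·(0)) = 0 and set its distance from the centre to √17:
[m·(0) − (17/4)]² = 17(m² + 1)
16m² − 1 = 0, so m = −1/4 or m = 1/4.
With m = −1/4: x + 4y = −17. With m = 1/4: x − 4y = 17.

x + 4y = −17 and x − 4y = 17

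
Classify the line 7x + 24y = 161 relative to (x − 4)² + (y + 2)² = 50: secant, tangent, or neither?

Centre (4, −2), r² = 50. Distance² from centre to line = (−181)²/625 = 32761/625.
Since d² > r², the line lies outside the circle.

neither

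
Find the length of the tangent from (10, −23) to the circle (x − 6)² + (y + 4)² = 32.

√345

The centre is (6, −4) and r = 4√2. The square of the distance from P to the centre is 16 + 361 = 377.
By the tangent–radius right angle, tangent length = √(|PO|² − r²) = √345.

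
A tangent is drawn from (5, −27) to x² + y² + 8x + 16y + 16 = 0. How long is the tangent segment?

3√42

With centre O = (−4, −8), |OP|² = 442 and r² = 64.
Power of the point: PT² = |PO|² − r² = 378, so PT = 3√42.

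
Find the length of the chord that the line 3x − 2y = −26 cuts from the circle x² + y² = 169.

Centre (0, 0), r² = 169. Perpendicular distance d from centre to line = |26| / √13 = 26/√13.
Half the chord is √(r² − d²) = √(117), so the full chord is 6√13.

6√13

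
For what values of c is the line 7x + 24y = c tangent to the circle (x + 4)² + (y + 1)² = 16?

c = −152 or c = 48

For a tangent, require d(centre, line) = r = 4.
|7·(−4) + 24·(−1) − c| / √625 = 4
|c − (−52)| = 4·25, so c = 48 or c = −152.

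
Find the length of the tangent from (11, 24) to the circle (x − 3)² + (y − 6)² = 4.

8√6

The centre is (3, 6) and r = 2. The square of the distance from P to the centre is 64 + 324 = 388.
Power of the point: PT² = |PO|² − r² = 384, so PT = 8√6.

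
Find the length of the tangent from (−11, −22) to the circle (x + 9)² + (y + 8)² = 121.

With centre O = (−9, −8), |OP|² = 200 and r² = 121.
Power of the point: PT² = |PO|² − r² = 79, so PT = √79.

√79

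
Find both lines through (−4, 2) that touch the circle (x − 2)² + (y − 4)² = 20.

x + 2y = 0 and 2x − y = −10

Write the tangent as mx − y + (2 − m·(−4)) = 0 and set its distance from the centre to 2√5:
(6m − (2))² = 20(m² + 1)
2m² − 3m − 2 = 0, so m = −1/2 or m = 2.
Through (−4, 2) these give x + 2y = 0 and 2x − y = −10.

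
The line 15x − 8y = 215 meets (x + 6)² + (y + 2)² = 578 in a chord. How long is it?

34

From the line, y = (−215 + 15x)/8. Substituting:
289x² − 5202x + 4913 = 0  ⟹  x² − 18x + 17 = 0
x = 17 or x = 1, giving (17, 5) and (1, −25).
|(17, 5) − (1, −25)| = √((16)² + (30)²) = 34.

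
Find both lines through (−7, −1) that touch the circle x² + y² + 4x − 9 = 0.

Write the tangent as mx − y + (−1 − m·(−7)) = 0 and set its distance from the centre to √13:
(5m − (1))² = 13(m² + 1)
6m² − 5m − 6 = 0, so m = −2/3 or m = 3/2.
With m = −2/3: 2x + 3y = −17. With m = 3/2: 3x − 2y = −19.

2x + 3y = −17 and 3x − 2y = −19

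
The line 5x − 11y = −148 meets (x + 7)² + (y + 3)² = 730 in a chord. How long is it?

4√146

Centre (−7, −3), r² = 730. Perpendicular distance d from centre to line = |146| / √146 = 146/√146.
Half the chord is √(r² − d²) = √(584), so the full chord is 4√146.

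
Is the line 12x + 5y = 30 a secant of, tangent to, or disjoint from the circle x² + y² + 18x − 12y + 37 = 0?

secant

Substituting the line into the circle gives 169x² + 450x + 25 = 0.
Δ = 202500 − 16900 = 185600.
Two real roots: the line is a secant.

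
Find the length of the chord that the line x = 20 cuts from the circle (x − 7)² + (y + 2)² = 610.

The distance from (7, −2) to the line is 13, and r² = 610.
Half the chord is √(r² − d²) = √(441), so the full chord is 42.

42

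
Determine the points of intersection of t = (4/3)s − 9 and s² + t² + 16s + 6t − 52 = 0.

Substitute t = (−27 + 4s)/3:
25s² − 225 = 0  ⟹  s² − 9 = 0
s = 3 or s = −3, giving (3, −5) and (−3, −13).

(−3, −13) and (3, −5)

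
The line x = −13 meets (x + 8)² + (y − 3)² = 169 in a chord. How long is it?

24

The distance from (−8, 3) to the line is 5, and r² = 169.
Chord = 2√(r² − d²) = 2·√(144) = 24.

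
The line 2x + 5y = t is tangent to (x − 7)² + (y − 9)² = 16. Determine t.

The line touches the circle iff its distance from (7, 9) is 4:
|2·7 + 5·9 − t| / √29 = 4
|t − (59)| = 4√29.

t = 59 ± 4√29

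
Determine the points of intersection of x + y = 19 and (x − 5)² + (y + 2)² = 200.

From the line, y = −x + 19. Substituting:
2x² − 52x + 266 = 0  ⟹  x² − 26x + 133 = 0
x = 19 or x = 7, giving (19, 0) and (7, 12).

(7, 12) and (19, 0)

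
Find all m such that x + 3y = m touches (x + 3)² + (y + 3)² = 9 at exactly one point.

For a tangent, require d(centre, line) = r = 3.
|1·(−3) + 3·(−3) − m| / √10 = 3
|m − (−12)| = 3√10.

m = −12 ± 3√10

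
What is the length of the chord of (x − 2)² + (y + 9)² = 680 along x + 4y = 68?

Express y = (68 − x)/4 and substitute into the circle:
17x² − 272x = 0  ⟹  x² − 16x = 0
x = 16 or x = 0, giving (16, 13) and (0, 17).
|(16, 13) − (0, 17)| = √((16)² + (−4)²) = 4√17.

4√17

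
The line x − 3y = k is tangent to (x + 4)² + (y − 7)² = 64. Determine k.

k = −25 ± 8√10

The line touches the circle iff its distance from (−4, 7) is 8:
|1·(−4) − 3·7 − k| / √10 = 8
|k − (−25)| = 8√10.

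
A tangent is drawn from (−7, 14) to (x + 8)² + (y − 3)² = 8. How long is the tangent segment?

Centre (−8, 3), r² = 8. |PO|² = (1)² + (11)² = 122.
By the tangent–radius right angle, tangent length = √(|PO|² − r²) = √114.

√114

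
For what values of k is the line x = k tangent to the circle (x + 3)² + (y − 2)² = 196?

For a tangent, require d(centre, line) = r = 14.
|1·(−3) + 0·2 − k| / √1 = 14
|k − (−3)| = 14, so k = 11 or k = −17.

k = −17 or k = 11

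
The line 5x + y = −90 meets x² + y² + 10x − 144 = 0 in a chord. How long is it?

√26

Substitute y = −5x − 90:
26x² + 910x + 7956 = 0  ⟹  x² + 35x + 306 = 0
x = −17 or x = −18, giving (−17, −5) and (−18, 0).
|(−17, −5) − (−18, 0)| = √((1)² + (−5)²) = √26.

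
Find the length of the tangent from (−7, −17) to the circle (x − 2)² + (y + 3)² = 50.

The centre is (2, −3) and r = 5√2. The square of the distance from P to the centre is 81 + 196 = 277.
By the tangent–radius right angle, tangent length = √(|PO|² − r²) = √227.

√227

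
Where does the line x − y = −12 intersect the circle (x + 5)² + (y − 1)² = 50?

Express y = x + 12 and substitute into the circle:
2x² + 32x + 96 = 0  ⟹  x² + 16x + 48 = 0
x = −4 or x = −12, giving (−4, 8) and (−12, 0).

(−12, 0) and (−4, 8)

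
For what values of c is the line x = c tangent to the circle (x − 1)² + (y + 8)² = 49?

The line touches the circle iff its distance from (1, −8) is 7:
|1·1 + 0·(−8) − c| / √1 = 7
|c − (1)| = 7, so c = 8 or c = −6.

c = −6 or c = 8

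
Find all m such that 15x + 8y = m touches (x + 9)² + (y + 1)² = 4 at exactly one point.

m = −177 or m = −109

Tangency holds when the distance from the centre (−9, −1) to the line equals the radius 2:
|15·(−9) + 8·(−1) − m| / √289 = 2
|m − (−143)| = 2·17, so m = −109 or m = −177.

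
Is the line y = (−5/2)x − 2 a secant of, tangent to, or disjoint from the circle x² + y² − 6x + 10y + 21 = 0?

d² = (5·3 + 2·(−5) − (−4))²/29 = 81/29; r² = 13.
Since d² < r², the line cuts the circle twice.

secant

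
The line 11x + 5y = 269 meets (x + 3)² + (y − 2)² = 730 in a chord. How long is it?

Express y = (269 − 11x)/5 and substitute into the circle:
146x² − 5548x + 49056 = 0  ⟹  x² − 38x + 336 = 0
x = 24 or x = 14, giving (24, 1) and (14, 23).
Chord length = distance between (24, 1) and (14, 23) = √584 = 2√146.

2√146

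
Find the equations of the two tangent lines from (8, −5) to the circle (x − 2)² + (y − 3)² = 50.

Let a tangent through (8, −5) have slope m. Its distance from (2, 3) must equal 5√2:
[m·(−6) − (8)]² = 50(m² + 1)
7m² − 48m − 7 = 0, so m = 7 or m = −1/7.
Through (8, −5) these give 7x − y = 61 and x + 7y = −27.

7x − y = 61 and x + 7y = −27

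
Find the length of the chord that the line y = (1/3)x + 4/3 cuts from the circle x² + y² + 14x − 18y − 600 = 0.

16√10

The distance from (−7, 9) to the line is 30/√10, and r² = 730.
Half the chord is √(r² − d²) = √(640), so the full chord is 16√10.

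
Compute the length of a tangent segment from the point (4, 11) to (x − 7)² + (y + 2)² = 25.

The centre is (7, −2) and r = 5. The square of the distance from P to the centre is 9 + 169 = 178.
The tangent meets the radius at right angles, so tangent² = |PO|² − r² = 178 − 25 = 153.

3√17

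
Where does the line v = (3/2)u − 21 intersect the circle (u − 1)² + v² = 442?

(0, −21) and (20, 9)

From the line, v = (−42 + 3u)/2. Substituting:
13u² − 260u = 0  ⟹  u² − 20u = 0
u = 20 or u = 0, giving (20, 9) and (0, −21).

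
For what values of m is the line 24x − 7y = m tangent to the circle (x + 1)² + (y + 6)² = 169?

For a tangent, require d(centre, line) = r = 13.
|24·(−1) − 7·(−6) − m| / √625 = 13
|m − (18)| = 13·25, so m = 343 or m = −307.

m = −307 or m = 343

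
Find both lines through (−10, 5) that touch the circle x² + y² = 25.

4x + 3y = −25 and y = 5

Let a tangent through (−10, 5) have slope m. Its distance from (0, 0) must equal 5:
(10m − (−5))² = 25(m² + 1)
3m² + 4m = 0, so m = −4/3 or m = 0.
With m = −4/3: 4x + 3y = −25. With m = 0: y = 5.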